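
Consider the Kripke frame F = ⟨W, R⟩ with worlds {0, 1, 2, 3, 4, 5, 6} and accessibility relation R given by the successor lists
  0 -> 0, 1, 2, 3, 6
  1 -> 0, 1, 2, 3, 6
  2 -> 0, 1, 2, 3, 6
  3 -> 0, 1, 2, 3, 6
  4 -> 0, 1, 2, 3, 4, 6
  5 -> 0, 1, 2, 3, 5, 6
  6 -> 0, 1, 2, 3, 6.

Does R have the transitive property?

Transitive: yes — every two-step R-path is closed by a direct edge.

Yes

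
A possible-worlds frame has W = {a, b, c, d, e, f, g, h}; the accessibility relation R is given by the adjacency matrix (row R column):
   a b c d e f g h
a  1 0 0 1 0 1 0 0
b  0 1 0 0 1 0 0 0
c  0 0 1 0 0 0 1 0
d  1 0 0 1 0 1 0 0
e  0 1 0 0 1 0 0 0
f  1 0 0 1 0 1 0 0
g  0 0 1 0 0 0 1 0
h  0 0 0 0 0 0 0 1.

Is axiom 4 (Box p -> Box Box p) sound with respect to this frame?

The schema 4 characterises exactly the transitive frames.
Transitive: yes — every two-step R-path is closed by a direct edge.

Yes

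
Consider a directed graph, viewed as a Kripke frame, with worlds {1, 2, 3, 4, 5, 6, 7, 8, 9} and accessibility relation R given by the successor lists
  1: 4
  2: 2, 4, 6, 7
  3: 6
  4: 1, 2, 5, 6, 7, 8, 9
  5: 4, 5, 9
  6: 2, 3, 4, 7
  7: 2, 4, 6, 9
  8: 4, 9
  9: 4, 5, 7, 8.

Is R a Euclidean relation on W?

Euclidean: no — 4 R 1 and 4 R 2, but not 1 R 2.

No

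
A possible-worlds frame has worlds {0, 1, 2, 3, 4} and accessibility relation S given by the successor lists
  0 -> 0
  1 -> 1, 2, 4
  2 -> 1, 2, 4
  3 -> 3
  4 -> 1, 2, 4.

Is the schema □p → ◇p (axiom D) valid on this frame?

Yes

The schema D characterises exactly the serial frames.
Serial: yes — every world has a successor (e.g. 0 S 0).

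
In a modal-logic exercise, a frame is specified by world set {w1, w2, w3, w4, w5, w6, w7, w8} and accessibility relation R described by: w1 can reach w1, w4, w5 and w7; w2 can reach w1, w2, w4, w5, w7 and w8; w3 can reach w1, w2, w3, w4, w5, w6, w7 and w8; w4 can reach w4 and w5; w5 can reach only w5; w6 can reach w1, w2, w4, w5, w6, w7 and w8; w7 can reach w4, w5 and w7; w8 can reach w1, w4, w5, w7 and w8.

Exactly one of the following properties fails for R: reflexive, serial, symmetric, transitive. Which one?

symmetric

Reflexive: yes — every world is R-related to itself.
Serial: yes — every world has a successor (e.g. w1 R w1).
Symmetric: no — w1 R w4 but not w4 R w1.
Transitive: yes — every two-step R-path is closed by a direct edge.
Only symmetric fails.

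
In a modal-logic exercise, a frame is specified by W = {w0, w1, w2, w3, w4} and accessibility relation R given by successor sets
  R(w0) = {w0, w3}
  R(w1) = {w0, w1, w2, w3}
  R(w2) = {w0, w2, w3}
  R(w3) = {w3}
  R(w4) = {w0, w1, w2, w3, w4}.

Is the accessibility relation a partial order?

Reflexive: yes — every world is R-related to itself.
Transitive: yes — every two-step R-path is closed by a direct edge.
Antisymmetric: yes — no distinct pair is related both ways.
So R is a partial order.

Yes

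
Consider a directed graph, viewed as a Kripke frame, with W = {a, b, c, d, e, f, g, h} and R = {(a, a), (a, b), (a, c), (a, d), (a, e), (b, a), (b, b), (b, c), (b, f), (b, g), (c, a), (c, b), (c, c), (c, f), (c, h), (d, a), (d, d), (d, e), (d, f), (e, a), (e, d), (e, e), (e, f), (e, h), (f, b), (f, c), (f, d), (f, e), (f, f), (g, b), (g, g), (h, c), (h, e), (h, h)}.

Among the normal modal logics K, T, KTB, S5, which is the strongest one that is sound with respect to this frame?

Reflexive (axiom T): yes — every world is R-related to itself.
Symmetric (axiom B): yes — every pair in R has its reverse in R.
Euclidean (axiom 5): no — a R b and a R d, but not b R d.
So F validates K, T, KTB; S5 would additionally require R to be Euclidean. The strongest is KTB.

KTB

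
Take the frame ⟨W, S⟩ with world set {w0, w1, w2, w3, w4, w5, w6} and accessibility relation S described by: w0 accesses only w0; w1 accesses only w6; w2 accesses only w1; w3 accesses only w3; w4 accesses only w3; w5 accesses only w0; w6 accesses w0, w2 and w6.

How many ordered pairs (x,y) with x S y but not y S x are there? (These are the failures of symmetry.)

6

Enumerating: (w1,w6), (w2,w1), (w4,w3), (w5,w0), (w6,w0), (w6,w2).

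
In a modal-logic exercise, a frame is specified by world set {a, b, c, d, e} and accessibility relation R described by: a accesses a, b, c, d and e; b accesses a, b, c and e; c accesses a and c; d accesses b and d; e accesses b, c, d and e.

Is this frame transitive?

Transitive: no — b R a and a R d, but not b R d.

No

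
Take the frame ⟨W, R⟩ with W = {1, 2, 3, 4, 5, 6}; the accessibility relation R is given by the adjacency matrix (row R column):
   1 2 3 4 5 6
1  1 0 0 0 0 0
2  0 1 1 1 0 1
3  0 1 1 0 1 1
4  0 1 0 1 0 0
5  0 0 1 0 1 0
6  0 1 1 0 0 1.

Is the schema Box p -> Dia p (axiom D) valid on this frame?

Yes

By correspondence theory, D is valid on a frame iff R is serial.
Serial: yes — every world has a successor (e.g. 1 R 1).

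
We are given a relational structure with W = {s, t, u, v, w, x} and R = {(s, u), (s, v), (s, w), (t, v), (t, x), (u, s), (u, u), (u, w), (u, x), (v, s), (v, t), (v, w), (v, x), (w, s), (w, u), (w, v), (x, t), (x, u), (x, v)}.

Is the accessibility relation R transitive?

No

Transitive: no — s R u and u R x, but not s R x.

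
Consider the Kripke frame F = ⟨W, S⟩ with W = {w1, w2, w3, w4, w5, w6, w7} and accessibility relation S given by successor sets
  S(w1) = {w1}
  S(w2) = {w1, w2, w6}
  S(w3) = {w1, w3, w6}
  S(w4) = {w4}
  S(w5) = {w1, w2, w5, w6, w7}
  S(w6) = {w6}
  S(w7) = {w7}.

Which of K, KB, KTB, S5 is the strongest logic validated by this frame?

K

Symmetric (axiom B): no — w2 S w1 but not w1 S w2.
Reflexive (axiom T): yes — every world is S-related to itself.
Euclidean (axiom 5): no — w2 S w1 and w2 S w6, but not w1 S w6.
So F validates K; KB would additionally require S to be symmetric. The strongest is K.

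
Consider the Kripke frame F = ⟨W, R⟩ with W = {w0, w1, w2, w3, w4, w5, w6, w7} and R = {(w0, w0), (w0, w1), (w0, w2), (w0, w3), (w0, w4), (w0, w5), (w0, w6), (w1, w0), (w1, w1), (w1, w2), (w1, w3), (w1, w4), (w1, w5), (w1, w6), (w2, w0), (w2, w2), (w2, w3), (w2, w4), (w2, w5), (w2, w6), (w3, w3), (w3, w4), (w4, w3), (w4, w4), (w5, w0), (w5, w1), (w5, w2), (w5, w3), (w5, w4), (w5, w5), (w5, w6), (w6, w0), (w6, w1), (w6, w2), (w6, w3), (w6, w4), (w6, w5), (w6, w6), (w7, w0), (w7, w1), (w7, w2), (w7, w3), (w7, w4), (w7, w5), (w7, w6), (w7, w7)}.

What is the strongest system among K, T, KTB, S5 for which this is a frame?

T

Reflexive (axiom T): yes — every world is R-related to itself.
Symmetric (axiom B): no — w0 R w3 but not w3 R w0.
Euclidean (axiom 5): no — w0 R w2 and w0 R w1, but not w2 R w1.
So F validates K, T; KTB would additionally require R to be symmetric. The strongest is T.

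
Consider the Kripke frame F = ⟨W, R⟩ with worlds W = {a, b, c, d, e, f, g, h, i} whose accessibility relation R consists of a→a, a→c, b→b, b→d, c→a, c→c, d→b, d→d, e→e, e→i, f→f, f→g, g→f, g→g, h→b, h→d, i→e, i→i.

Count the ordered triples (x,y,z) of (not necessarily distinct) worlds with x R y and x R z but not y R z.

0

R is Euclidean; there are no such tuples.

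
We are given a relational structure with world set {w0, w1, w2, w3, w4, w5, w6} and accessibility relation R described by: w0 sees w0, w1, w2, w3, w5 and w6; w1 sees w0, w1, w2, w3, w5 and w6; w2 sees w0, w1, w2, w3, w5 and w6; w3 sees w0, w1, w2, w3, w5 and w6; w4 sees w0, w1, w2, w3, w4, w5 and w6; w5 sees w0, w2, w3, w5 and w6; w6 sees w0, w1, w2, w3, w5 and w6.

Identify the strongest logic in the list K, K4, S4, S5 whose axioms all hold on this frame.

Transitive (axiom 4): no — w5 R w0 and w0 R w1, but not w5 R w1.
Reflexive (axiom T): yes — every world is R-related to itself.
Euclidean (axiom 5): no — w0 R w5 and w0 R w1, but not w5 R w1.
So F validates K; K4 would additionally require R to be transitive. The strongest is K.

K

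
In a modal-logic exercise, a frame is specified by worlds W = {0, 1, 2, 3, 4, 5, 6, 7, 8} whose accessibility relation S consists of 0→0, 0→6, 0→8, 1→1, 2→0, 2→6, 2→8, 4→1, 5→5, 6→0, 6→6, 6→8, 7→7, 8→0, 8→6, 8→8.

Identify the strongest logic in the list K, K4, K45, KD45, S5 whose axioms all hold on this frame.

K45

Transitive (axiom 4): yes — every two-step S-path is closed by a direct edge.
Euclidean (axiom 5): yes — any two successors of a common world are S-related.
Serial (axiom D): no — 3 has no S-successor.
Reflexive (axiom T): no — 2 is not related to itself.
So F validates K, K4, K45; KD45 would additionally require S to be serial. The strongest is K45.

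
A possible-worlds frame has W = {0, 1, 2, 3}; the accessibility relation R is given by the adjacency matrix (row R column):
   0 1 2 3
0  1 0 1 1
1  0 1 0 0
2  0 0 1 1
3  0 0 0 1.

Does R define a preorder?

Reflexive: yes — every world is R-related to itself.
Transitive: yes — every two-step R-path is closed by a direct edge.
So R is a preorder.

Yes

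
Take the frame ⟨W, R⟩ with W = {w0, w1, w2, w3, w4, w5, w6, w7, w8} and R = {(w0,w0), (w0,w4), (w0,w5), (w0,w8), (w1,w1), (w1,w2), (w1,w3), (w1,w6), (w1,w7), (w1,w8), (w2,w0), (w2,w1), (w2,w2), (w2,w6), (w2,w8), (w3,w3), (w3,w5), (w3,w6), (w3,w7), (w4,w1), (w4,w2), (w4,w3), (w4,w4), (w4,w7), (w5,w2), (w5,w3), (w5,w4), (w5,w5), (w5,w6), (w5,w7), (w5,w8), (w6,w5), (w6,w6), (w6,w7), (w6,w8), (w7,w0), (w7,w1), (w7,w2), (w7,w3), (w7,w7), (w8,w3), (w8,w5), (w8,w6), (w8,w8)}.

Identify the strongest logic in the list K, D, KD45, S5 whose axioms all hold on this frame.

D

Serial (axiom D): yes — every world has a successor (e.g. w0 R w0).
Euclidean (axiom 5): no — w0 R w4 and w0 R w5, but not w4 R w5.
Transitive (axiom 4): no — w0 R w4 and w4 R w1, but not w0 R w1.
Reflexive (axiom T): yes — every world is R-related to itself.
So F validates K, D; KD45 would additionally require R to be Euclidean and transitive. The strongest is D.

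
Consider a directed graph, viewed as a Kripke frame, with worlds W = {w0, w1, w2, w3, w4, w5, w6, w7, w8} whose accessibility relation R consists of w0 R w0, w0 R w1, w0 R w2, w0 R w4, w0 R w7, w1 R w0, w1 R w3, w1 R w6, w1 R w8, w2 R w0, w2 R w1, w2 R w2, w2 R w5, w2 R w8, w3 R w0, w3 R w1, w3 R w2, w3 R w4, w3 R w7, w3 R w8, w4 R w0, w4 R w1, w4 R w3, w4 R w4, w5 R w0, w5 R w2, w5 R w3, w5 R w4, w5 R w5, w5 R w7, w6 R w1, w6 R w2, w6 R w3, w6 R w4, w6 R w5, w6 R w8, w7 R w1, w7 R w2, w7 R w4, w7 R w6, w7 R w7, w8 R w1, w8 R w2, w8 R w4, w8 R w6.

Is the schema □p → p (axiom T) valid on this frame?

No

By correspondence theory, T is valid on a frame iff R is reflexive.
Reflexive: no — w1 is not related to itself.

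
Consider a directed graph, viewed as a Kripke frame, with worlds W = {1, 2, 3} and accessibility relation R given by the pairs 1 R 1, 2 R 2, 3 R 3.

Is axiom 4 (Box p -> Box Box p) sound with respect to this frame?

Yes

The schema 4 characterises exactly the transitive frames.
Transitive: yes — every two-step R-path is closed by a direct edge.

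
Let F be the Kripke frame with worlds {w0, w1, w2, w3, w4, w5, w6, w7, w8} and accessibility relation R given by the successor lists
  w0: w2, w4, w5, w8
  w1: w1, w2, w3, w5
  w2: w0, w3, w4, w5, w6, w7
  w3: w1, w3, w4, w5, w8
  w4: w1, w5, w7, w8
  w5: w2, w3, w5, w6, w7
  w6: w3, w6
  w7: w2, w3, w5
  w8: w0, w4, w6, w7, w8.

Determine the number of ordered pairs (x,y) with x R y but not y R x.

Enumerating: (w0,w4), (w0,w5), (w1,w2), (w1,w5), (w2,w3), (w2,w4), (w2,w6), (w3,w4), (w3,w8), (w4,w1), (w4,w5), (w4,w7), (w5,w6), (w6,w3), (w7,w3), (w8,w6), (w8,w7).

17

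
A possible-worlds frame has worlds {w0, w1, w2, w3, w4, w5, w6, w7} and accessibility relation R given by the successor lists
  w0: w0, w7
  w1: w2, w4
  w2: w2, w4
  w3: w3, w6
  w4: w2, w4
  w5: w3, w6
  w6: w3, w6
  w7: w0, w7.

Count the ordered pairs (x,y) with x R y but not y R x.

Enumerating: (w1,w2), (w1,w4), (w5,w3), (w5,w6).

4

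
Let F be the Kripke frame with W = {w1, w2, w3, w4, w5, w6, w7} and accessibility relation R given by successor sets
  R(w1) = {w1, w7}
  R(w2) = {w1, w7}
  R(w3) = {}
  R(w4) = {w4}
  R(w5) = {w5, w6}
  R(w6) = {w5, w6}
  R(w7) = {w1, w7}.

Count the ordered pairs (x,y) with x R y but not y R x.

2

Enumerating: (w2,w1), (w2,w7).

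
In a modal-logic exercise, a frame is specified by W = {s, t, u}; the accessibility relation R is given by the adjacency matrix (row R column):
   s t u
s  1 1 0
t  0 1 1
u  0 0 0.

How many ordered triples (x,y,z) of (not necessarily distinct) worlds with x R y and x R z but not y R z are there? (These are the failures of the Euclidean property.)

3

Enumerating: (s,t,s), (t,u,t), (t,u,u).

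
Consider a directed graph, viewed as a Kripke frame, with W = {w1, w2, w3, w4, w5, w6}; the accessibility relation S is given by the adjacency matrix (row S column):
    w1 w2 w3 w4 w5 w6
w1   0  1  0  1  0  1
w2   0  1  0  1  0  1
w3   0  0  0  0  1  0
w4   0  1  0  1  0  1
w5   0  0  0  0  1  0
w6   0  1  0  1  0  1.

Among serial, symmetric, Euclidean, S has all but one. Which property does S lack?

Serial: yes — every world has a successor (e.g. w1 S w2).
Symmetric: no — w1 S w2 but not w2 S w1.
Euclidean: yes — any two successors of a common world are S-related.
Only symmetric fails.

symmetric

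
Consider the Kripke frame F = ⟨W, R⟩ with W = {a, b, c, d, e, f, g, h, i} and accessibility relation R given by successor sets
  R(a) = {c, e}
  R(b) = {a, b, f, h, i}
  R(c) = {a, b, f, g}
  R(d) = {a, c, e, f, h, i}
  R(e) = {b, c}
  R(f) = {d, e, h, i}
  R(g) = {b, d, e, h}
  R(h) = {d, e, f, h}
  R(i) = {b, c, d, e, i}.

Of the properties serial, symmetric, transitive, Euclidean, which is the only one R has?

Serial: yes — every world has a successor (e.g. a R c).
Symmetric: no — a R e but not e R a.
Transitive: no — a R c and c R b, but not a R b.
Euclidean: no — a R c and a R e, but not c R e.
Only serial holds.

serial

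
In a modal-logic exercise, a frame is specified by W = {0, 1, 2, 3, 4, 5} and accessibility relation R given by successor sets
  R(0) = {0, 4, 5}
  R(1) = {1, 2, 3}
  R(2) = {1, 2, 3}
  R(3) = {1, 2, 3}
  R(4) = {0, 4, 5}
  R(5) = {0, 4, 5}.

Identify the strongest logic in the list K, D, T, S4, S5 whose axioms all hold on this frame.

S5

Serial (axiom D): yes — every world has a successor (e.g. 0 R 0).
Reflexive (axiom T): yes — every world is R-related to itself.
Transitive (axiom 4): yes — every two-step R-path is closed by a direct edge.
Euclidean (axiom 5): yes — any two successors of a common world are R-related.
So F validates K, D, T, S4, S5. The strongest is S5.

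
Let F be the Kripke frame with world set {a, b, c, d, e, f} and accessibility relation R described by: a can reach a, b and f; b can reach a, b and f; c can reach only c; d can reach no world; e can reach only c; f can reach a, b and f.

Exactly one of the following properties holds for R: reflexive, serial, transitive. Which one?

Reflexive: no — d is not related to itself.
Serial: no — d has no R-successor.
Transitive: yes — every two-step R-path is closed by a direct edge.
Only transitive holds.

transitive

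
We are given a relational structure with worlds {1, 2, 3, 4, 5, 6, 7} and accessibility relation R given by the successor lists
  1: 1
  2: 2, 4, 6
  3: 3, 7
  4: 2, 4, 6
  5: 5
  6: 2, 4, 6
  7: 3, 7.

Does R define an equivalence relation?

Yes

Reflexive: yes — every world is R-related to itself.
Symmetric: yes — every pair in R has its reverse in R.
Transitive: yes — every two-step R-path is closed by a direct edge.
So R is an equivalence relation.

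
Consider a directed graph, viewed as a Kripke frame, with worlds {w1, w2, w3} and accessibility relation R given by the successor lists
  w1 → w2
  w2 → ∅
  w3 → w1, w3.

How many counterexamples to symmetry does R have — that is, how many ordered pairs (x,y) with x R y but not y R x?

2

Enumerating: (w1,w2), (w3,w1).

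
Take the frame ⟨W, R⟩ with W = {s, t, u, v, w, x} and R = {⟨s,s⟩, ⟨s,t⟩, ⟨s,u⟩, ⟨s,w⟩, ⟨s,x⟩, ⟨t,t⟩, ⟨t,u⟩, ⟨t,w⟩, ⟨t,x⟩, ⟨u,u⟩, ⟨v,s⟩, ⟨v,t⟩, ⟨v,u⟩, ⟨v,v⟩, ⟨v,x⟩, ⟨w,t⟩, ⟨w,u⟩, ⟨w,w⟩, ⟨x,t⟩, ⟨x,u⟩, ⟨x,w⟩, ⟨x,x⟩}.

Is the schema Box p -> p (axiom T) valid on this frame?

Yes

By correspondence theory, T is valid on a frame iff R is reflexive.
Reflexive: yes — every world is R-related to itself.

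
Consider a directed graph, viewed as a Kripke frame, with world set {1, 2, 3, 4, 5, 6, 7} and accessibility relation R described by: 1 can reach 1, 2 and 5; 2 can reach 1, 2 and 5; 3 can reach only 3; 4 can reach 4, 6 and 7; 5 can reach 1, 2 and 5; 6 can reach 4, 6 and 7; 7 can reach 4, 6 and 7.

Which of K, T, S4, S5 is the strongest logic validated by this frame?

S5

Reflexive (axiom T): yes — every world is R-related to itself.
Transitive (axiom 4): yes — every two-step R-path is closed by a direct edge.
Euclidean (axiom 5): yes — any two successors of a common world are R-related.
So F validates K, T, S4, S5. The strongest is S5.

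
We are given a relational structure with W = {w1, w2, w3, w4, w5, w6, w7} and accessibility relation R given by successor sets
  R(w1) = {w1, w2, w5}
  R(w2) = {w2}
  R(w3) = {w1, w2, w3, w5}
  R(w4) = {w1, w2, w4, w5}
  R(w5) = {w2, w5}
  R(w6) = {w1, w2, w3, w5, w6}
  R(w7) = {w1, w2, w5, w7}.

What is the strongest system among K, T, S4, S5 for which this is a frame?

S4

Reflexive (axiom T): yes — every world is R-related to itself.
Transitive (axiom 4): yes — every two-step R-path is closed by a direct edge.
Euclidean (axiom 5): no — w1 R w2 and w1 R w5, but not w2 R w5.
So F validates K, T, S4; S5 would additionally require R to be Euclidean. The strongest is S4.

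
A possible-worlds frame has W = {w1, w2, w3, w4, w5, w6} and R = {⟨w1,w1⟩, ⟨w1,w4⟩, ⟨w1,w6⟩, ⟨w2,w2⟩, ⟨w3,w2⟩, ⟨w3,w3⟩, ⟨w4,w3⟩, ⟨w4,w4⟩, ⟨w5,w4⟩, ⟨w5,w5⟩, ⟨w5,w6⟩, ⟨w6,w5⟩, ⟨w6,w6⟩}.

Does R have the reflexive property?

Reflexive: yes — every world is R-related to itself.

Yes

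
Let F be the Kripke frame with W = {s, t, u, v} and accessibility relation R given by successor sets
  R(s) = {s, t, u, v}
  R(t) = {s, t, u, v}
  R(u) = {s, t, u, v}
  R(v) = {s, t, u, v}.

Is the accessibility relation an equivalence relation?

Reflexive: yes — every world is R-related to itself.
Symmetric: yes — every pair in R has its reverse in R.
Transitive: yes — every two-step R-path is closed by a direct edge.
So R is an equivalence relation.

Yes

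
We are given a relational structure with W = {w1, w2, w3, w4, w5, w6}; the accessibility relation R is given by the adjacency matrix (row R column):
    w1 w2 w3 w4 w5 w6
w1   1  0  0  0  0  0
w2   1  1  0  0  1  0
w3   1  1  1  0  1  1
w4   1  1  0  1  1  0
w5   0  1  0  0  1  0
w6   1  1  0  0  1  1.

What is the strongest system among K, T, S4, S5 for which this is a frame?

T

Reflexive (axiom T): yes — every world is R-related to itself.
Transitive (axiom 4): no — w5 R w2 and w2 R w1, but not w5 R w1.
Euclidean (axiom 5): no — w2 R w1 and w2 R w5, but not w1 R w5.
So F validates K, T; S4 would additionally require R to be transitive. The strongest is T.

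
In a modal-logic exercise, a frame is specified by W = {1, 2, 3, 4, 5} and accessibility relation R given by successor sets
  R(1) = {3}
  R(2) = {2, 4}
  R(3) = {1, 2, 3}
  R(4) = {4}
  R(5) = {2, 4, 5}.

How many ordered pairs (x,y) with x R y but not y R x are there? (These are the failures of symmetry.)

4

Enumerating: (2,4), (3,2), (5,2), (5,4).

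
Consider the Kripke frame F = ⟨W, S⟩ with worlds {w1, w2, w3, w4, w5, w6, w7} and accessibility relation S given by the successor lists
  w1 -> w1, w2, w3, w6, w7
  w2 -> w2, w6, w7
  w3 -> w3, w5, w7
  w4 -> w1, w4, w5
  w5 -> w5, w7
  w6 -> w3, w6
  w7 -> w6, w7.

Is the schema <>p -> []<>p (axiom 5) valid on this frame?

The schema 5 characterises exactly the Euclidean frames.
Euclidean: no — w1 S w2 and w1 S w3, but not w2 S w3.

No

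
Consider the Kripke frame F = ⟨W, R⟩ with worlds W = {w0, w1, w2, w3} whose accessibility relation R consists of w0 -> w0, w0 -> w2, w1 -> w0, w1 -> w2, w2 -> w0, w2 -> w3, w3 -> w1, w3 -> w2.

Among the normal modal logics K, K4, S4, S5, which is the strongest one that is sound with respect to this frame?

K

Transitive (axiom 4): no — w0 R w2 and w2 R w3, but not w0 R w3.
Reflexive (axiom T): no — w1 is not related to itself.
Euclidean (axiom 5): no — w2 R w0 and w2 R w3, but not w0 R w3.
So F validates K; K4 would additionally require R to be transitive. The strongest is K.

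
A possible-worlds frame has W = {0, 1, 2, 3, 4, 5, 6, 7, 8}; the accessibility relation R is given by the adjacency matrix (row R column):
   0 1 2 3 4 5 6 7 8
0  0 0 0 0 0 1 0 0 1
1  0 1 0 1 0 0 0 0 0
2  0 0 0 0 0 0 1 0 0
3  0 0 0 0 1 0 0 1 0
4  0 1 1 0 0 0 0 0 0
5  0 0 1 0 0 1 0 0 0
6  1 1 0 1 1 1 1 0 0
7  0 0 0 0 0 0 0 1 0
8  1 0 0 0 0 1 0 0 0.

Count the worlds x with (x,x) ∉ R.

Enumerating: 0, 2, 3, 4, 8.

5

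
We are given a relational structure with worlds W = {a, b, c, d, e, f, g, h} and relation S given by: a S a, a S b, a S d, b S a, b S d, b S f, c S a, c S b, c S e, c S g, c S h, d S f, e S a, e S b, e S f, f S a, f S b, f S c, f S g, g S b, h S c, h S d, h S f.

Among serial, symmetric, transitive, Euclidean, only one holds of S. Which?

Serial: yes — every world has a successor (e.g. a S a).
Symmetric: no — a S d but not d S a.
Transitive: no — a S b and b S f, but not a S f.
Euclidean: no — a S d and a S b, but not d S b.
Only serial holds.

serial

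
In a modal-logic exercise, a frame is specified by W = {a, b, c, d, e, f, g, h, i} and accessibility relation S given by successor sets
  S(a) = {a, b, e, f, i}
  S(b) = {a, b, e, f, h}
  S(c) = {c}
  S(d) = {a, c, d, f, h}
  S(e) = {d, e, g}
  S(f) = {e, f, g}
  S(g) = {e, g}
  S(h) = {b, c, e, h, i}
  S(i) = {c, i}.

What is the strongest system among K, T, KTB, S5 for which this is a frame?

T

Reflexive (axiom T): yes — every world is S-related to itself.
Symmetric (axiom B): no — a S e but not e S a.
Euclidean (axiom 5): no — a S b and a S i, but not b S i.
So F validates K, T; KTB would additionally require S to be symmetric. The strongest is T.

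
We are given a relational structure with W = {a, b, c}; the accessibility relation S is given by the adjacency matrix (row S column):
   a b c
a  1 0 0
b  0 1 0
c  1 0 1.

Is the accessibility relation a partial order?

Yes

Reflexive: yes — every world is S-related to itself.
Transitive: yes — every two-step S-path is closed by a direct edge.
Antisymmetric: yes — no distinct pair is related both ways.
So S is a partial order.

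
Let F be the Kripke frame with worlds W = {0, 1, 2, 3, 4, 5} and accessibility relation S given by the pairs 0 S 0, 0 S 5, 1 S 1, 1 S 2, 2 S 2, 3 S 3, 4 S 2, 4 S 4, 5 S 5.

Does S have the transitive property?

Yes

Transitive: yes — every two-step S-path is closed by a direct edge.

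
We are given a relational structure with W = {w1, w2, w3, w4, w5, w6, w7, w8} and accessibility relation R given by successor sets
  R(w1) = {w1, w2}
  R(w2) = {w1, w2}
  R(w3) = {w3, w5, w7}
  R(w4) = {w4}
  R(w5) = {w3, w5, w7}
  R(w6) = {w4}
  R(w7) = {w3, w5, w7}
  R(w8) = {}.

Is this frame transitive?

Transitive: yes — every two-step R-path is closed by a direct edge.

Yes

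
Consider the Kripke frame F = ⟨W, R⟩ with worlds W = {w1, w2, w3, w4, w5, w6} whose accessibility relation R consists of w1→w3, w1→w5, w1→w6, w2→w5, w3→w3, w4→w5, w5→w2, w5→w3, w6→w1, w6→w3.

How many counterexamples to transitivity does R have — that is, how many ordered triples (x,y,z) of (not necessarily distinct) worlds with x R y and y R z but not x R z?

Enumerating: (w1,w5,w2), (w1,w6,w1), (w2,w5,w2), (w2,w5,w3), (w4,w5,w2), (w4,w5,w3), (w5,w2,w5), (w6,w1,w5), (w6,w1,w6).

9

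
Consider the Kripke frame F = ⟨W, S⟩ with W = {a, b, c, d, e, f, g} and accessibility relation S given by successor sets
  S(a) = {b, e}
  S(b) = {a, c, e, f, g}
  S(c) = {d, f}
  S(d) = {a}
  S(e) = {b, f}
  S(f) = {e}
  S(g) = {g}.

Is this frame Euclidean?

Euclidean: no — b S a and b S c, but not a S c.

No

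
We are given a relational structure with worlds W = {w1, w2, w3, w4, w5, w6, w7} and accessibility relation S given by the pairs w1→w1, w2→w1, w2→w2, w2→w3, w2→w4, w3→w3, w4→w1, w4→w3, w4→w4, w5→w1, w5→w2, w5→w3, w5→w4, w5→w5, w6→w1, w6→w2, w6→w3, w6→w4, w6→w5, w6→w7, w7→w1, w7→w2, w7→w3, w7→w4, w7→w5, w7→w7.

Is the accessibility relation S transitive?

Yes

Transitive: yes — every two-step S-path is closed by a direct edge.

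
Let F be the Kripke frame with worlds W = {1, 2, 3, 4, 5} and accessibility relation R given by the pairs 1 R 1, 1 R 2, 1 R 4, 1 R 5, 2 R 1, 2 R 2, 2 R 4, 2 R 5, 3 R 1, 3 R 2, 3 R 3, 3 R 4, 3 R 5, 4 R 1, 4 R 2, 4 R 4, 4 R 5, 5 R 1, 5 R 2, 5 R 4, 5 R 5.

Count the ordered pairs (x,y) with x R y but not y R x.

Enumerating: (3,1), (3,2), (3,4), (3,5).

4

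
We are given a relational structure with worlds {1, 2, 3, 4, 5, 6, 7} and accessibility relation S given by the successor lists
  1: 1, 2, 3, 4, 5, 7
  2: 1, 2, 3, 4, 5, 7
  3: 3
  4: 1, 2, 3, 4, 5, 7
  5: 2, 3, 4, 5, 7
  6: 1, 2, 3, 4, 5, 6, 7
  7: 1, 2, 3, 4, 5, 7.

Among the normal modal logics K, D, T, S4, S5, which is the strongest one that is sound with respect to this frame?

T

Serial (axiom D): yes — every world has a successor (e.g. 1 S 1).
Reflexive (axiom T): yes — every world is S-related to itself.
Transitive (axiom 4): no — 5 S 2 and 2 S 1, but not 5 S 1.
Euclidean (axiom 5): no — 1 S 3 and 1 S 2, but not 3 S 2.
So F validates K, D, T; S4 would additionally require S to be transitive. The strongest is T.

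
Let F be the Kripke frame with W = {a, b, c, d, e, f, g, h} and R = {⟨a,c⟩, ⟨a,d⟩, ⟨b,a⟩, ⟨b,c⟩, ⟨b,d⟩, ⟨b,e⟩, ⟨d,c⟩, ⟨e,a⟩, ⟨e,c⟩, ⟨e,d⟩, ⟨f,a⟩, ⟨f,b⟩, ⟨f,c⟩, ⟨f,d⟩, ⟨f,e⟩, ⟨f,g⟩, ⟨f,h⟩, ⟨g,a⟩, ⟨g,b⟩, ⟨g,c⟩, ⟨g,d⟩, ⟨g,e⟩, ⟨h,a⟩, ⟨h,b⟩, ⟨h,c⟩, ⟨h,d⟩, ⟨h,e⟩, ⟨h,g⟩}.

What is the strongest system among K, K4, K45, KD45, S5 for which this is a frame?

Transitive (axiom 4): yes — every two-step R-path is closed by a direct edge.
Euclidean (axiom 5): no — a R c and a R d, but not c R d.
Serial (axiom D): no — c has no R-successor.
Reflexive (axiom T): no — a is not related to itself.
So F validates K, K4; K45 would additionally require R to be Euclidean. The strongest is K4.

K4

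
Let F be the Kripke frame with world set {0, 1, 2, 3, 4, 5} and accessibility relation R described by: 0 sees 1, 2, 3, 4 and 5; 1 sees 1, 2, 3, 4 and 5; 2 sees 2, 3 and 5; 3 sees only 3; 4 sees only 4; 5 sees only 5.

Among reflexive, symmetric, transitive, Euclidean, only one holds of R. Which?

Reflexive: no — 0 is not related to itself.
Symmetric: no — 0 R 1 but not 1 R 0.
Transitive: yes — every two-step R-path is closed by a direct edge.
Euclidean: no — 0 R 2 and 0 R 1, but not 2 R 1.
Only transitive holds.

transitive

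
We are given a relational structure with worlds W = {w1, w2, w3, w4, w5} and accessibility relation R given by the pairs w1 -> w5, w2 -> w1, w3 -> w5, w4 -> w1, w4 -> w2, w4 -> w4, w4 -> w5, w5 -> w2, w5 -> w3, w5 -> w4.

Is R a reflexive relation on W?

Reflexive: no — w1 is not related to itself.

No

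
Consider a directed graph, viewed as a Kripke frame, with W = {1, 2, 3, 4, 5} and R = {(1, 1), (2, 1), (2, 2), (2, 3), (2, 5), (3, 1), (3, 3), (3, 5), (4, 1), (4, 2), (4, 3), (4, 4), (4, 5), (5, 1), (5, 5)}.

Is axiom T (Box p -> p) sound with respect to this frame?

Yes

Axiom T corresponds to the accessibility relation being reflexive.
Reflexive: yes — every world is R-related to itself.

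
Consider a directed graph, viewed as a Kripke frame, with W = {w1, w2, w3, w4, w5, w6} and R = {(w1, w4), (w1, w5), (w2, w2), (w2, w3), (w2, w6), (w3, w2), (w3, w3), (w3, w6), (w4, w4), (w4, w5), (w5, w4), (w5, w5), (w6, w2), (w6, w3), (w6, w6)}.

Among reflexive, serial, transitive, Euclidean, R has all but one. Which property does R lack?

Reflexive: no — w1 is not related to itself.
Serial: yes — every world has a successor (e.g. w1 R w4).
Transitive: yes — every two-step R-path is closed by a direct edge.
Euclidean: yes — any two successors of a common world are R-related.
Only reflexive fails.

reflexive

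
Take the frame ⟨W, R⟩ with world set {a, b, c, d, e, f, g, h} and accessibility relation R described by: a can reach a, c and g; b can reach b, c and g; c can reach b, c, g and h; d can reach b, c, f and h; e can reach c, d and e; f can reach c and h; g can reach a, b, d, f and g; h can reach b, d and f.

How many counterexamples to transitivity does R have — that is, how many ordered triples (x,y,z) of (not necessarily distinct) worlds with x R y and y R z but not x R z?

40

Enumerating: (a,c,b), (a,c,h), (a,g,b), (a,g,d), (a,g,f), (b,c,h), (b,g,a), (b,g,d), (b,g,f), (c,g,a), (c,g,d), (c,g,f), … and 28 more.
Total: 40.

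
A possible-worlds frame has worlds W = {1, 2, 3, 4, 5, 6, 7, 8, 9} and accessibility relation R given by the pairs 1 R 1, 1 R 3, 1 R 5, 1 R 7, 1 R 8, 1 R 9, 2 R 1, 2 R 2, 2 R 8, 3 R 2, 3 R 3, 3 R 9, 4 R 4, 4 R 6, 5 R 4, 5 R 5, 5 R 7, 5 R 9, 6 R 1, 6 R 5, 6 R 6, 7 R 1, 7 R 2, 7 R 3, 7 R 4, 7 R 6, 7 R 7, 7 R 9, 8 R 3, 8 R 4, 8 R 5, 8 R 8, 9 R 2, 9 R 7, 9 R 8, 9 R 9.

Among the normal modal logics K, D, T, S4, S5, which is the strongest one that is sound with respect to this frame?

T

Serial (axiom D): yes — every world has a successor (e.g. 1 R 1).
Reflexive (axiom T): yes — every world is R-related to itself.
Transitive (axiom 4): no — 1 R 3 and 3 R 2, but not 1 R 2.
Euclidean (axiom 5): no — 1 R 3 and 1 R 5, but not 3 R 5.
So F validates K, D, T; S4 would additionally require R to be transitive. The strongest is T.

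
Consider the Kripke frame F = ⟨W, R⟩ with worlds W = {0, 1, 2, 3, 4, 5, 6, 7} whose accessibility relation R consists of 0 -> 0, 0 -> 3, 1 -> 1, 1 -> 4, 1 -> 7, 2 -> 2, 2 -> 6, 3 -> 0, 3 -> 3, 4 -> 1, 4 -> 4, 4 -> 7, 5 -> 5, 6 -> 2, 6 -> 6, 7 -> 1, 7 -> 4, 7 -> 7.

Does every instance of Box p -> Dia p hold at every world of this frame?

Yes

Axiom D corresponds to the accessibility relation being serial.
Serial: yes — every world has a successor (e.g. 0 R 0).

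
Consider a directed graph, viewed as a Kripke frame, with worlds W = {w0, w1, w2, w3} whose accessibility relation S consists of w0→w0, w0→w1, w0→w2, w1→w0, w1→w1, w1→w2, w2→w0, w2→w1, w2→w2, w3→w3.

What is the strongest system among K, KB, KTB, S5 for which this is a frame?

Symmetric (axiom B): yes — every pair in S has its reverse in S.
Reflexive (axiom T): yes — every world is S-related to itself.
Euclidean (axiom 5): yes — any two successors of a common world are S-related.
So F validates K, KB, KTB, S5. The strongest is S5.

S5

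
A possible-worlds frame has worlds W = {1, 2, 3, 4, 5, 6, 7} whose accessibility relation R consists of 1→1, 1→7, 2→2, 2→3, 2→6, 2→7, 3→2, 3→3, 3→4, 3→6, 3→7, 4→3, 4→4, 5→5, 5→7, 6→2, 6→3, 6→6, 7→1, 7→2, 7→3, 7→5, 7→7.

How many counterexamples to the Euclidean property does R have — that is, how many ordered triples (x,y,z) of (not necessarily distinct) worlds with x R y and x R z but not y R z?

Enumerating: (2,6,7), (2,7,6), (3,2,4), (3,4,2), (3,4,6), (3,4,7), (3,6,4), (3,6,7), (3,7,4), (3,7,6), (7,1,2), (7,1,3), … and 8 more.
Total: 20.

20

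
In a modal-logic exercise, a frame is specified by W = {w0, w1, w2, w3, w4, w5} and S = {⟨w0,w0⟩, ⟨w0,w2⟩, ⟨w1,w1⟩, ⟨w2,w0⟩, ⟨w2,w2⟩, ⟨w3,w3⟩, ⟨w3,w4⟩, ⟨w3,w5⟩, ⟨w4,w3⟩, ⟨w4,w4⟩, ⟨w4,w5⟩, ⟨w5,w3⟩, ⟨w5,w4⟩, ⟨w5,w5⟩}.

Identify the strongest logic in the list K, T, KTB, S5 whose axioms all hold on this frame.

S5

Reflexive (axiom T): yes — every world is S-related to itself.
Symmetric (axiom B): yes — every pair in S has its reverse in S.
Euclidean (axiom 5): yes — any two successors of a common world are S-related.
So F validates K, T, KTB, S5. The strongest is S5.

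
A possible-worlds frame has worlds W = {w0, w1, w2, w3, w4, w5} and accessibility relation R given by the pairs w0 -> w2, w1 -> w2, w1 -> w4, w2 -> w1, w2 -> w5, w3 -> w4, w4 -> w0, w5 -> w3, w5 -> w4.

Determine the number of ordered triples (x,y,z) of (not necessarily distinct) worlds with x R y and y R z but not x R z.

12

Enumerating: (w0,w2,w1), (w0,w2,w5), (w1,w2,w1), (w1,w2,w5), (w1,w4,w0), (w2,w1,w2), (w2,w1,w4), (w2,w5,w3), (w2,w5,w4), (w3,w4,w0), (w4,w0,w2), (w5,w4,w0).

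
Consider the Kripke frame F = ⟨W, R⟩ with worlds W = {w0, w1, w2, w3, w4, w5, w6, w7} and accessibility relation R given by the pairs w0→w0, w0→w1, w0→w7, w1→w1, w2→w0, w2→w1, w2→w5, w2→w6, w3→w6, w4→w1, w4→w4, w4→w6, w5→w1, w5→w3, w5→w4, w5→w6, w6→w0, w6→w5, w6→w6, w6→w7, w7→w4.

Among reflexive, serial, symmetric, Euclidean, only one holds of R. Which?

serial

Reflexive: no — w2 is not related to itself.
Serial: yes — every world has a successor (e.g. w0 R w0).
Symmetric: no — w0 R w1 but not w1 R w0.
Euclidean: no — w0 R w1 and w0 R w7, but not w1 R w7.
Only serial holds.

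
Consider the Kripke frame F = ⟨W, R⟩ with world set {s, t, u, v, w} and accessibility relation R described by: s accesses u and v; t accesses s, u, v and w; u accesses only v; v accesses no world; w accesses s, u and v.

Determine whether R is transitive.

Yes

Transitive: yes — every two-step R-path is closed by a direct edge.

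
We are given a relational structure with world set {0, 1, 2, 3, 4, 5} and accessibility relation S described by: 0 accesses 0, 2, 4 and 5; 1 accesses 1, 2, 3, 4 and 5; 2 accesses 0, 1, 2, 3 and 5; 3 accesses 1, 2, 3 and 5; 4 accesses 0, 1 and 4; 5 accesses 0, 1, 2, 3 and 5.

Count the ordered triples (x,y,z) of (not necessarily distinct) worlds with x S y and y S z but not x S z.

20

Enumerating: (0,2,1), (0,2,3), (0,4,1), (0,5,1), (0,5,3), (1,2,0), (1,4,0), (1,5,0), (2,0,4), (2,1,4), (3,1,4), (3,2,0), … and 8 more.
Total: 20.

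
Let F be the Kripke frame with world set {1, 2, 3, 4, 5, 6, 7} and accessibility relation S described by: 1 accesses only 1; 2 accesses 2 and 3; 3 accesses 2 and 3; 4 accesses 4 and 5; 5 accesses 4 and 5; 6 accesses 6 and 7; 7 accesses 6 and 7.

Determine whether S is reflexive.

Reflexive: yes — every world is S-related to itself.

Yes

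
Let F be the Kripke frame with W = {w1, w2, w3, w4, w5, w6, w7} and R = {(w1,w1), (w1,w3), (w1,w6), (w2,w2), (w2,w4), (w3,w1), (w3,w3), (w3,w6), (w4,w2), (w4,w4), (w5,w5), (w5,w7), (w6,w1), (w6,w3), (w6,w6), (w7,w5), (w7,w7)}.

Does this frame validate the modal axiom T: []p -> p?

The schema T characterises exactly the reflexive frames.
Reflexive: yes — every world is R-related to itself.

Yes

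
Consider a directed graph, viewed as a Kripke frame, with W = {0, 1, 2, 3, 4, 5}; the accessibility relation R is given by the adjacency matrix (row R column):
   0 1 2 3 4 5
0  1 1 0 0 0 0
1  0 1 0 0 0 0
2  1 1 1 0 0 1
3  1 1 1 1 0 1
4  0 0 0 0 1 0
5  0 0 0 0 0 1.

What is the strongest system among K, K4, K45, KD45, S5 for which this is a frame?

K4

Transitive (axiom 4): yes — every two-step R-path is closed by a direct edge.
Euclidean (axiom 5): no — 2 R 0 and 2 R 5, but not 0 R 5.
Serial (axiom D): yes — every world has a successor (e.g. 0 R 0).
Reflexive (axiom T): yes — every world is R-related to itself.
So F validates K, K4; K45 would additionally require R to be Euclidean. The strongest is K4.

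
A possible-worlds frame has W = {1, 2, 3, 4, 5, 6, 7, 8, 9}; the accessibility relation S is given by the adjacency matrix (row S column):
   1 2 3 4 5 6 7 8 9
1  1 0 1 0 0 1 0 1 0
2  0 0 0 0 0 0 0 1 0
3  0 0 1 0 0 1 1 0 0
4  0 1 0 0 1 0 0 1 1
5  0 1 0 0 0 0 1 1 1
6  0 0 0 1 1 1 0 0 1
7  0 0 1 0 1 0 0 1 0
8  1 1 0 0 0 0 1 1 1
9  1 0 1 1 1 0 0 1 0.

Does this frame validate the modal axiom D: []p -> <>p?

Yes

By correspondence theory, D is valid on a frame iff S is serial.
Serial: yes — every world has a successor (e.g. 1 S 1).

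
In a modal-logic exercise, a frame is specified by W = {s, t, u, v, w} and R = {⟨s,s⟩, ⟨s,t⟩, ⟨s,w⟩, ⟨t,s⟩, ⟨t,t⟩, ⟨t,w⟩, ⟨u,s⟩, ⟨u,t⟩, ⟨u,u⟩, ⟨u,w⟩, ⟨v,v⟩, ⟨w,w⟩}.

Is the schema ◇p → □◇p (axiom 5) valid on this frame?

By correspondence theory, 5 is valid on a frame iff R is Euclidean.
Euclidean: no — s R w and s R t, but not w R t.

No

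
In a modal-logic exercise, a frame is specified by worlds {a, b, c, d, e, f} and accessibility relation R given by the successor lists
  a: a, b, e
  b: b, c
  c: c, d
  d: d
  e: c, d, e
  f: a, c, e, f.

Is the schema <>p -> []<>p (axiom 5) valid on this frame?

No

Axiom 5 corresponds to the accessibility relation being Euclidean.
Euclidean: no — a R b and a R e, but not b R e.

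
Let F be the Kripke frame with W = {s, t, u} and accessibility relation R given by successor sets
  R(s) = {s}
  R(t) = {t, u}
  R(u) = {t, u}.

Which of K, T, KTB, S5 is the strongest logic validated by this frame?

Reflexive (axiom T): yes — every world is R-related to itself.
Symmetric (axiom B): yes — every pair in R has its reverse in R.
Euclidean (axiom 5): yes — any two successors of a common world are R-related.
So F validates K, T, KTB, S5. The strongest is S5.

S5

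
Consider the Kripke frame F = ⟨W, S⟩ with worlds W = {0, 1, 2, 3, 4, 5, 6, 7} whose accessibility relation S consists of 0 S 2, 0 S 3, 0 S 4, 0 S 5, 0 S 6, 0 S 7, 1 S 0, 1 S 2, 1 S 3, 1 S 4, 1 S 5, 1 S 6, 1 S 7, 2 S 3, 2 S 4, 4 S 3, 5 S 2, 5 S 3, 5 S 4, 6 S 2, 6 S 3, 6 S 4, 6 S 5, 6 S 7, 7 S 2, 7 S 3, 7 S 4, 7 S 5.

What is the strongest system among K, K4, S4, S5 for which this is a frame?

Transitive (axiom 4): yes — every two-step S-path is closed by a direct edge.
Reflexive (axiom T): no — 0 is not related to itself.
Euclidean (axiom 5): no — 0 S 2 and 0 S 5, but not 2 S 5.
So F validates K, K4; S4 would additionally require S to be reflexive. The strongest is K4.

K4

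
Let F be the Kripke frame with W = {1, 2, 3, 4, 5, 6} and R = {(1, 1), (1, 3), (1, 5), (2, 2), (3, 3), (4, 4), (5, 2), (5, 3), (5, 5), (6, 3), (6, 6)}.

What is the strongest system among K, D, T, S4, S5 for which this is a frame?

T

Serial (axiom D): yes — every world has a successor (e.g. 1 R 1).
Reflexive (axiom T): yes — every world is R-related to itself.
Transitive (axiom 4): no — 1 R 5 and 5 R 2, but not 1 R 2.
Euclidean (axiom 5): no — 1 R 3 and 1 R 5, but not 3 R 5.
So F validates K, D, T; S4 would additionally require R to be transitive. The strongest is T.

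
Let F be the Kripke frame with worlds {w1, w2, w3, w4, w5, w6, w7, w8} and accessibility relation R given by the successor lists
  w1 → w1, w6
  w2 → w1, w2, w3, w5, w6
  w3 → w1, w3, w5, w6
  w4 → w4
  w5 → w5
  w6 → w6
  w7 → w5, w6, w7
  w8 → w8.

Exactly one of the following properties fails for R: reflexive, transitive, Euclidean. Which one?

Euclidean

Reflexive: yes — every world is R-related to itself.
Transitive: yes — every two-step R-path is closed by a direct edge.
Euclidean: no — w2 R w1 and w2 R w3, but not w1 R w3.
Only Euclidean fails.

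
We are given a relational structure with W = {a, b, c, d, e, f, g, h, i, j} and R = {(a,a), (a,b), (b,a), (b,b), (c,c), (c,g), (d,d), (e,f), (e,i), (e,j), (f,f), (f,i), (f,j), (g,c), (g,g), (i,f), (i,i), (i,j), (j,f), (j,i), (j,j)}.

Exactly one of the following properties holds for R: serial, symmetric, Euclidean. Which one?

Serial: no — h has no R-successor.
Symmetric: no — e R f but not f R e.
Euclidean: yes — any two successors of a common world are R-related.
Only Euclidean holds.

Euclidean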